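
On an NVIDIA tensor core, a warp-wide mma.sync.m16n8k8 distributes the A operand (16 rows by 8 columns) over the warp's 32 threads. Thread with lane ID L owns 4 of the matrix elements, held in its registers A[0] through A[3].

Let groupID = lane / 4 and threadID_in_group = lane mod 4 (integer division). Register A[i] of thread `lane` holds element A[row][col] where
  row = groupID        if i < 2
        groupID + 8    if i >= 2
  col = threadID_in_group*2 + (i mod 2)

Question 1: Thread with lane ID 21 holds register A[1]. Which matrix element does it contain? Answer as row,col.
lane 21: gr=5 (21/4), th=1 (21%4)
i=1: r=5+0=5, c=1*2+1=3

5,3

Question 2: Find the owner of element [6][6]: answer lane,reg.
27,0

r=6->g=6,rb=0  c=6->t=3,b0=0
L=6*4+3=27  i=0*2+0=0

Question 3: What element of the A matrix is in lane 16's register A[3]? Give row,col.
12,1

16: grp=4,tig=0
[3] (4+8,0*2+1) = (12,1)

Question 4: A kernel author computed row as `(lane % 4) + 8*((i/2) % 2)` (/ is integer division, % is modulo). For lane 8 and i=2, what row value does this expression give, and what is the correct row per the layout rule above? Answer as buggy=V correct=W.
`(lane % 4) + 8*((i/2) % 2)`[8,2]->8
8: g=2,t=0
[2] (2+8,0*2+0) = (10,0)
row: 8 vs 10

buggy=8 correct=10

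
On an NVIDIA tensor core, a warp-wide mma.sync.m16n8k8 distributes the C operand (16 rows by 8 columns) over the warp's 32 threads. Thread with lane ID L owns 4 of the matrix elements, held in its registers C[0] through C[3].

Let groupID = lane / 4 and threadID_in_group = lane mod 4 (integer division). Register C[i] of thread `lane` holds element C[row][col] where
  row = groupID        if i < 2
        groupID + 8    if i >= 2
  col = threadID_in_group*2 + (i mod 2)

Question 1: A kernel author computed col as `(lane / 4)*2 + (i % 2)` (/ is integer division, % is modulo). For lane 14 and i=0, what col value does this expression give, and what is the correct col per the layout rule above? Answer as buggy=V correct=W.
buggy=6 correct=4

`(lane / 4)*2 + (i % 2)`[14,0]->6
lane 14: g=3 (14/4), t=2 (14%4)
i=0: r=3+0=3, c=2*2+0=4
col: 6 vs 4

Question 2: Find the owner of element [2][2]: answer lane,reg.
9,0

r=2⇒gr=2,Rb=0  c=2⇒th=1,odd=0
L=2*4+1=9  i=0*2+0=0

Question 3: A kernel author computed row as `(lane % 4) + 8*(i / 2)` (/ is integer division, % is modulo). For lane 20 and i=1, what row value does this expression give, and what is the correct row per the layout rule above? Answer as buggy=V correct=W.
`(lane % 4) + 8*(i / 2)`[20,1]->0
lane 20->20/4=5, 20 mod 4=0
i=1  r:5+0->5  c:2·0+1->1
row: 0 vs 5

buggy=0 correct=5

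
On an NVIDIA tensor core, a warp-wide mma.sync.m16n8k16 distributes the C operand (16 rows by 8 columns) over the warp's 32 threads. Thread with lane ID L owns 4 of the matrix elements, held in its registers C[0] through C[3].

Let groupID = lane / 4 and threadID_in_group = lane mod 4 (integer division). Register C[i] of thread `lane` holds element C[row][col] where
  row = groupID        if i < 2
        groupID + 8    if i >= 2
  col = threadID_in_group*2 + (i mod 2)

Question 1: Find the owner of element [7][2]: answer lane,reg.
29,0

r: 7->gid=7,r8=0  c: 2->tid=1,i&1=0
L=7*4+1=29  i=0*2+0=0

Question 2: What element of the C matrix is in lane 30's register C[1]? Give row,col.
lane 30→30/4=7, 30 mod 4=2
i=1  r:7+0→7  c:2·2+1→5

7,5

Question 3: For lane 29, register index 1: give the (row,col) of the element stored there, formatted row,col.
lane 29->29/4=7, 29 mod 4=1
i=1  r:7+0->7  c:2·1+1->3

7,3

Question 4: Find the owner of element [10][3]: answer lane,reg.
r:10=>grp=2,rB=1  c:3=>tig=1,lo=1
L=2*4+1=9  i=1*2+1=3

9,3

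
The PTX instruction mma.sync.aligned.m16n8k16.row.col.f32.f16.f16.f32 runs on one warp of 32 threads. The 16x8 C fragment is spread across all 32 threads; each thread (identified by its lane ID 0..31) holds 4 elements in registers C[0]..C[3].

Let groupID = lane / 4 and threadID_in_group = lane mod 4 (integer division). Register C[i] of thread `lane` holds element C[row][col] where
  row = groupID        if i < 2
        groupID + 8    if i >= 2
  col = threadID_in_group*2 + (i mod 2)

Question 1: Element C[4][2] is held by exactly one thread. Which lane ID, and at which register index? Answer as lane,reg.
r=4->g=4,rb=0  c=2->t=1,b0=0
L=4*4+1=17  i=0*2+0=0

17,0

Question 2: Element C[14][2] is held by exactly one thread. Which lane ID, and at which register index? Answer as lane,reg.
25,2

r=14->g=6,rb=1  c=2->t=1,b0=0
L=6*4+1=25  i=1*2+0=2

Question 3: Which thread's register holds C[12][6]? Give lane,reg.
r=12⇒gr=4,Rb=1  c=6⇒th=3,odd=0
L=4*4+3=19  i=1*2+0=2

19,2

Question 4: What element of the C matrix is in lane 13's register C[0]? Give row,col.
3,2

lane 13=>13/4=3, 13 mod 4=1
i=0  r:3+0=>3  c:2·1+0=>2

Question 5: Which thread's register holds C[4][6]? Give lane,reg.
r=4→G=4,rhi=0  c=6→T=3,p=0
L=4*4+3=19  i=0*2+0=0

19,0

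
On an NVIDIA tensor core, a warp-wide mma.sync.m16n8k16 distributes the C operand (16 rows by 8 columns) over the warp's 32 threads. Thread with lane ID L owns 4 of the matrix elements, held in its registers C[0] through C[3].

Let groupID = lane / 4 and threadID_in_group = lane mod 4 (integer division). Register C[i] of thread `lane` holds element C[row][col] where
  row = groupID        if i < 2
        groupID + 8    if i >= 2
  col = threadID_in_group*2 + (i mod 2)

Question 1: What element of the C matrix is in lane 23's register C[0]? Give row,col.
5,6

23: grp=5,tig=3
[0] (5+0,3*2+0) = (5,6)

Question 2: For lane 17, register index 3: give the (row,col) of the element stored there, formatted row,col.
L=17->g=17>>2=4, t=17&3=1
[3]->row 4+8=12  col 1·2+1=3

12,3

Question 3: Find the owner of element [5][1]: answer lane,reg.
20,1

r=5->g=5,rb=0  c=1->t=0,b0=1
L=5*4+0=20  i=0*2+1=1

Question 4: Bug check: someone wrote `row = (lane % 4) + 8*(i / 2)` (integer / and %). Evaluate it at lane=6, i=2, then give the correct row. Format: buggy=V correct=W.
buggy=10 correct=9

`(lane % 4) + 8*(i / 2)`[6,2]=>10
lane 6=>6/4=1, 6 mod 4=2
i=2  r:1+8=>9  c:2·2+0=>4
row: 10 vs 9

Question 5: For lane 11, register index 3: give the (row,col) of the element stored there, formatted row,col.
10,7

lane 11→11/4=2, 11 mod 4=3
i=3  r:2+8→10  c:2·3+1→7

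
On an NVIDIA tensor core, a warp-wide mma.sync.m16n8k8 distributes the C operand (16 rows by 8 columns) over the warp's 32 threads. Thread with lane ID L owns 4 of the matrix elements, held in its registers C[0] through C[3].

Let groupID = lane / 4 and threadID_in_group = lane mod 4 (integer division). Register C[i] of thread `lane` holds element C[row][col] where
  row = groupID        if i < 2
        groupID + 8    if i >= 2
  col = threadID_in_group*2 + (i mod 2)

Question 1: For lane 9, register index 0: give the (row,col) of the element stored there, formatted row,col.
2,2

lane 9: G=2 (9/4), T=1 (9%4)
i=0: r=2+0=2, c=1*2+0=2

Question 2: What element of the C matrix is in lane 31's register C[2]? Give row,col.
lane 31->31/4=7, 31 mod 4=3
i=2  r:7+8->15  c:2·3+0->6

15,6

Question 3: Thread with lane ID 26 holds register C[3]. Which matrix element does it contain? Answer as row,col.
14,5

26: gid=6,tid=2
[3] (6+8,2*2+1) = (14,5)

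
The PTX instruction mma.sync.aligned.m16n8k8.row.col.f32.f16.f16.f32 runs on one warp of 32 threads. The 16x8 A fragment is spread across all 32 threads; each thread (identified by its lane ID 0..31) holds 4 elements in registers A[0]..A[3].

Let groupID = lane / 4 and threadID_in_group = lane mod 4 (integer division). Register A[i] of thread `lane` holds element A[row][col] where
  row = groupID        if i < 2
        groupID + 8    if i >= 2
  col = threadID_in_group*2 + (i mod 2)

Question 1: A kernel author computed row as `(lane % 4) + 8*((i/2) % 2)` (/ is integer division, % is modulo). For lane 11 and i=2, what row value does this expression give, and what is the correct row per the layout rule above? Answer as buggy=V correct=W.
`(lane % 4) + 8*((i/2) % 2)`[11,2]→11
lane 11: G=2 (11/4), T=3 (11%4)
i=2: r=2+8=10, c=3*2+0=6
row: 11 vs 10

buggy=11 correct=10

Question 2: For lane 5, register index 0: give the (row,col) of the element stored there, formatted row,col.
lane 5⇒5/4=1, 5 mod 4=1
i=0  r:1+0⇒1  c:2·1+0⇒2

1,2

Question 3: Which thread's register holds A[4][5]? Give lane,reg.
18,1

r=4→G=4,rhi=0  c=5→T=2,p=1
L=4*4+2=18  i=0*2+1=1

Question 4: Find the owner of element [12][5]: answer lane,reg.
r: 12->gid=4,r8=1  c: 5->tid=2,i&1=1
L=4*4+2=18  i=1*2+1=3

18,3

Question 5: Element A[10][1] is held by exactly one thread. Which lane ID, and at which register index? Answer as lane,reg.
r:10=>grp=2,rB=1  c:1=>tig=0,lo=1
L=2*4+0=8  i=1*2+1=3

8,3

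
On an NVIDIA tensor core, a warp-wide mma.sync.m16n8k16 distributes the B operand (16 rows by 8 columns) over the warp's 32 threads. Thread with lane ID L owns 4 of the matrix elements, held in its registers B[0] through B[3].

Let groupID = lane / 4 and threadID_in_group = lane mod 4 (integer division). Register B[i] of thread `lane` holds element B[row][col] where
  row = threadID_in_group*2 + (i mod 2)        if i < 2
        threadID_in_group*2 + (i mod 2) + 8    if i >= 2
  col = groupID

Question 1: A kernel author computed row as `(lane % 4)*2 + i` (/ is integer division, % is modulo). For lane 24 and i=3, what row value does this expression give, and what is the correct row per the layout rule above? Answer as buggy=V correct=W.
buggy=3 correct=9

`(lane % 4)*2 + i`[24,3]=>3
24: grp=6,tig=0
[3] (0*2+1+8,6) = (9,6)
row: 3 vs 9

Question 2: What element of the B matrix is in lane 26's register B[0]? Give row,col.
4,6

L=26->g=26>>2=6, t=26&3=2
[0]->row 2·2+0+0=4  col g=6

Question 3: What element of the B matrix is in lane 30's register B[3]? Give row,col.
13,7

30: g=7,t=2
[3] (2*2+1+8,7) = (13,7)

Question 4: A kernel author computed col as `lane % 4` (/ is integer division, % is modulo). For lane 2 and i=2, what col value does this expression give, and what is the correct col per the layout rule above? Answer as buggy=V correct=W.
`lane % 4`[2,2]->2
2: gid=0,tid=2
[2] (2*2+0+8,0) = (12,0)
col: 2 vs 0

buggy=2 correct=0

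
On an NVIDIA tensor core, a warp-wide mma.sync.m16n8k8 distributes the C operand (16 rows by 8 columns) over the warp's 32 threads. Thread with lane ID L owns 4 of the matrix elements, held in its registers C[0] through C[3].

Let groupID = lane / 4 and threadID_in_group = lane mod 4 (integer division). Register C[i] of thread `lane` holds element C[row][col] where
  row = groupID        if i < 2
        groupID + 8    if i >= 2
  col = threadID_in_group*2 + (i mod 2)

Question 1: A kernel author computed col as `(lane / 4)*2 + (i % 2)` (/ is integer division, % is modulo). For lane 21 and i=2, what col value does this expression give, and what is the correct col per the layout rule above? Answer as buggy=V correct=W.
`(lane / 4)*2 + (i % 2)`[21,2]=>10
lane 21=>21/4=5, 21 mod 4=1
i=2  r:5+8=>13  c:2·1+0=>2
col: 10 vs 2

buggy=10 correct=2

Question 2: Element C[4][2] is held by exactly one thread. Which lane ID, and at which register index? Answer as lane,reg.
r: 4->gid=4,r8=0  c: 2->tid=1,i&1=0
L=4*4+1=17  i=0*2+0=0

17,0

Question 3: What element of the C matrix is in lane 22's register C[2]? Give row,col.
22: gr=5,th=2
[2] (5+8,2*2+0) = (13,4)

13,4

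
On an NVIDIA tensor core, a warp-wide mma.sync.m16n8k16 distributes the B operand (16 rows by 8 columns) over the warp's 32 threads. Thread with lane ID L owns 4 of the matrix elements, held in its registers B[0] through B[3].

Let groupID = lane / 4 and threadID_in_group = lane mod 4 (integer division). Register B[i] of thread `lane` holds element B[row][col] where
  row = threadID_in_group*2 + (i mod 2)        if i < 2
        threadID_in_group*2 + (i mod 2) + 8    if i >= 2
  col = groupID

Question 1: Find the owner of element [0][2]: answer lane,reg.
c: 2->gid=2  r: 0->r8=0,tid=0,i&1=0
L=2*4+0=8  i=0*2+0=0

8,0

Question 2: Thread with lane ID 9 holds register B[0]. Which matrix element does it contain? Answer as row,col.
2,2

9: g=2,t=1
[0] (1*2+0+0,2) = (2,2)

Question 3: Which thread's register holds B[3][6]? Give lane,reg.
25,1

c: 6->gid=6  r: 3->r8=0,tid=1,i&1=1
L=6*4+1=25  i=0*2+1=1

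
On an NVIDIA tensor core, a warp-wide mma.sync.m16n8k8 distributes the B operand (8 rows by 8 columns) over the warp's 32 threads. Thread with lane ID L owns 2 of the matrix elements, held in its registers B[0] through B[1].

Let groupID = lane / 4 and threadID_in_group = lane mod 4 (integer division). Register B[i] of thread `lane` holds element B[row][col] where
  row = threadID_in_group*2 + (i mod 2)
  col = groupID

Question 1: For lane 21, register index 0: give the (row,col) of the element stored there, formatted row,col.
2,5

lane 21=>21/4=5, 21 mod 4=1
i=0  r:2·1+0=>2  c:5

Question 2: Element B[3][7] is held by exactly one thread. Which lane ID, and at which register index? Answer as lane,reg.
c=7⇒gr=7  r=3⇒th=1,odd=1
L=7*4+1=29  i=1=1

29,1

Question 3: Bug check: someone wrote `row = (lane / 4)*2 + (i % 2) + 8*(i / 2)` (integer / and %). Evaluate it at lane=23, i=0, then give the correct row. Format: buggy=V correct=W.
buggy=10 correct=6

`(lane / 4)*2 + (i % 2) + 8*(i / 2)`[23,0]→10
lane 23: G=5 (23/4), T=3 (23%4)
i=0: r=3*2+0=6, c=G=5
row: 10 vs 6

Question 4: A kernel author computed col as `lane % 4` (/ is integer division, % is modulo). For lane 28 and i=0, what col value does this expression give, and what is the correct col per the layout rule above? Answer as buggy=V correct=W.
`lane % 4`[28,0]->0
lane 28: gid=7 (28/4), tid=0 (28%4)
i=0: r=0*2+0=0, c=gid=7
col: 0 vs 7

buggy=0 correct=7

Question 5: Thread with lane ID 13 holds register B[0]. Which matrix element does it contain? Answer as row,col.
2,3

13: G=3,T=1
[0] (1*2+0,3) = (2,3)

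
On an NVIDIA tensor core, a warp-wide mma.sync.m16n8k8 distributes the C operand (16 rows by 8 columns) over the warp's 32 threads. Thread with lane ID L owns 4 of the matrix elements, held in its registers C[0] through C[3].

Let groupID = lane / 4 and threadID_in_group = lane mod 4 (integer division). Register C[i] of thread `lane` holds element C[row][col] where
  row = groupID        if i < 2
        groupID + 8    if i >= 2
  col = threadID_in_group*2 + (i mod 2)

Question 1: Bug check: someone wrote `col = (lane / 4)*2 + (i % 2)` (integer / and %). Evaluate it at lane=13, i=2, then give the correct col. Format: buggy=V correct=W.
buggy=6 correct=2

`(lane / 4)*2 + (i % 2)`[13,2]⇒6
L=13⇒gr=13>>2=3, th=13&3=1
[2]⇒row 3+8=11  col 1·2+0=2
col: 6 vs 2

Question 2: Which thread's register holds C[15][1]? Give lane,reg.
r:15=>grp=7,rB=1  c:1=>tig=0,lo=1
L=7*4+0=28  i=1*2+1=3

28,3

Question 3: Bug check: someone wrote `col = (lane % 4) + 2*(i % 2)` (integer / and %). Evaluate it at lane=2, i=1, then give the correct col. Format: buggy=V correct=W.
buggy=4 correct=5

`(lane % 4) + 2*(i % 2)`[2,1]→4
lane 2→2/4=0, 2 mod 4=2
i=1  r:0+0→0  c:2·2+1→5
col: 4 vs 5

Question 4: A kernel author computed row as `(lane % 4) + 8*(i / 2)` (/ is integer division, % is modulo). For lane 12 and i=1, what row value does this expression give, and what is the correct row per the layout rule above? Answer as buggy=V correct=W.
buggy=0 correct=3

`(lane % 4) + 8*(i / 2)`[12,1]⇒0
L=12⇒gr=12>>2=3, th=12&3=0
[1]⇒row 3+0=3  col 0·2+1=1
row: 0 vs 3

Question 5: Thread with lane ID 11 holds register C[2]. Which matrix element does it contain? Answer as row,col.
10,6

lane 11→11/4=2, 11 mod 4=3
i=2  r:2+8→10  c:2·3+0→6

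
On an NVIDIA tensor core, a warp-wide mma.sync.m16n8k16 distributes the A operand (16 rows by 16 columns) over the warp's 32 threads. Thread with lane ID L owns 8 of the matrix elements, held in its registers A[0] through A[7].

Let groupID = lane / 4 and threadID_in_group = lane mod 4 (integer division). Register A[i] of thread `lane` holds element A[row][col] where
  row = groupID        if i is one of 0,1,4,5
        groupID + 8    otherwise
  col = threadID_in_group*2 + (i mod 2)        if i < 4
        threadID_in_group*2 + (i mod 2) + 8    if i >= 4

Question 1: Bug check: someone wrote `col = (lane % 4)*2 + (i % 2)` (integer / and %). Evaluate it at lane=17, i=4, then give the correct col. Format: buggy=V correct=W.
buggy=2 correct=10

`(lane % 4)*2 + (i % 2)`[17,4]->2
L=17->gid=17>>2=4, tid=17&3=1
[4]->row 4+0=4  col 1·2+0+8=10
col: 2 vs 10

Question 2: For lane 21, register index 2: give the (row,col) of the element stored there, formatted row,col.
13,2

21: gid=5,tid=1
[2] (5+8,1*2+0+0) = (13,2)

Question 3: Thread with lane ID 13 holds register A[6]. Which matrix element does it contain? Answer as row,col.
L=13⇒gr=13>>2=3, th=13&3=1
[6]⇒row 3+8=11  col 1·2+0+8=10

11,10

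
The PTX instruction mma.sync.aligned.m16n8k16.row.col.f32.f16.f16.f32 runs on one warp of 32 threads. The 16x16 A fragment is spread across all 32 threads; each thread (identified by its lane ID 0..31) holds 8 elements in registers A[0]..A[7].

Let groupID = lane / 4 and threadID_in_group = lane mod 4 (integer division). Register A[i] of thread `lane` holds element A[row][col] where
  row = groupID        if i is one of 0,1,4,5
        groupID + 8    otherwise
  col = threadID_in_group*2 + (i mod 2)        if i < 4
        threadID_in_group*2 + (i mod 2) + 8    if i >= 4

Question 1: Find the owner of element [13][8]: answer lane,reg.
20,6

r:13=>grp=5,rB=1  c:8=>cB=1,tig=0,lo=0
L=5*4+0=20  i=1*4+1*2+0=6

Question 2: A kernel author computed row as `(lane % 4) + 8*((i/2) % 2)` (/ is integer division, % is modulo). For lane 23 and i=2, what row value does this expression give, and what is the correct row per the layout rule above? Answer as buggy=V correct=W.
`(lane % 4) + 8*((i/2) % 2)`[23,2]⇒11
lane 23: gr=5 (23/4), th=3 (23%4)
i=2: r=5+8=13, c=3*2+0+0=6
row: 11 vs 13

buggy=11 correct=13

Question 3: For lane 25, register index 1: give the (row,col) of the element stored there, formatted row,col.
6,3

L=25=>grp=25>>2=6, tig=25&3=1
[1]=>row 6+0=6  col 1·2+1+0=3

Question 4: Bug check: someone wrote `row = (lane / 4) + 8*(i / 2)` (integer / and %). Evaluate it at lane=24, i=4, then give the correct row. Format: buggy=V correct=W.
`(lane / 4) + 8*(i / 2)`[24,4]->22
24: g=6,t=0
[4] (6+0,0*2+0+8) = (6,8)
row: 22 vs 6

buggy=22 correct=6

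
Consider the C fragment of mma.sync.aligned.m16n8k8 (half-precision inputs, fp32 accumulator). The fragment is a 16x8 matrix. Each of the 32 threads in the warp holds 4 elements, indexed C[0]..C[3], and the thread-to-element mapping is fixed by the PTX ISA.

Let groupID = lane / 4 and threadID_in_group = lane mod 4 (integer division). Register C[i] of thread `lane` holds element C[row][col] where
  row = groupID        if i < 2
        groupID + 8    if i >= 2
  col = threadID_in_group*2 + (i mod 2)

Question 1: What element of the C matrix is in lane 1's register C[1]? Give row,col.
0,3

lane 1→1/4=0, 1 mod 4=1
i=1  r:0+0→0  c:2·1+1→3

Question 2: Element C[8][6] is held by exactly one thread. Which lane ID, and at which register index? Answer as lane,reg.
3,2

r=8⇒gr=0,Rb=1  c=6⇒th=3,odd=0
L=0*4+3=3  i=1*2+0=2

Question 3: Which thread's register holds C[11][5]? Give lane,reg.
14,3

r=11→G=3,rhi=1  c=5→T=2,p=1
L=3*4+2=14  i=1*2+1=3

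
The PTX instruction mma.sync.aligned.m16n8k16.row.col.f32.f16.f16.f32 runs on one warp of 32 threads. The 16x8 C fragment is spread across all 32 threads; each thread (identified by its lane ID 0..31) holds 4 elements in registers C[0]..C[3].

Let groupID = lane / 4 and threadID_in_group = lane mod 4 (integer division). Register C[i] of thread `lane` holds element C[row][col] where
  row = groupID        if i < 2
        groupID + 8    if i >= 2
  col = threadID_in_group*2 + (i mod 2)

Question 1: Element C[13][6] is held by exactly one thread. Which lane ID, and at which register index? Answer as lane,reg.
23,2

r: 13->gid=5,r8=1  c: 6->tid=3,i&1=0
L=5*4+3=23  i=1*2+0=2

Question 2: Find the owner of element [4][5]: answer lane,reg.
r=4->g=4,rb=0  c=5->t=2,b0=1
L=4*4+2=18  i=0*2+1=1

18,1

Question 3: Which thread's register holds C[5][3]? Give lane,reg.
21,1

r=5⇒gr=5,Rb=0  c=3⇒th=1,odd=1
L=5*4+1=21  i=0*2+1=1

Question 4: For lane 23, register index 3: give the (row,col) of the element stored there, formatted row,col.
23: gid=5,tid=3
[3] (5+8,3*2+1) = (13,7)

13,7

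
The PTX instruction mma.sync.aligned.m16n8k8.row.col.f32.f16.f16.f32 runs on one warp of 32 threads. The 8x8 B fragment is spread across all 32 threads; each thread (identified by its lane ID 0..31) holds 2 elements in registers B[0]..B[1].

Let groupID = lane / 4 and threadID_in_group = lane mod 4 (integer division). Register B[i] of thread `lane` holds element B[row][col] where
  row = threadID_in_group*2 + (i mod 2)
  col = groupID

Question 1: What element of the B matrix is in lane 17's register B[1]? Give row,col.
3,4

lane 17->17/4=4, 17 mod 4=1
i=1  r:2·1+1->3  c:4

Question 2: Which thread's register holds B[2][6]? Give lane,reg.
25,0

c=6->g=6  r=2->t=1,b0=0
L=6*4+1=25  i=0=0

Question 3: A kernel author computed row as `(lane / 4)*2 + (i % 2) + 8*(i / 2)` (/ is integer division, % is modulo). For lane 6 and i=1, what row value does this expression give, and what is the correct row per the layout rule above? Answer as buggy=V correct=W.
buggy=3 correct=5

`(lane / 4)*2 + (i % 2) + 8*(i / 2)`[6,1]⇒3
6: gr=1,th=2
[1] (2*2+1,1) = (5,1)
row: 3 vs 5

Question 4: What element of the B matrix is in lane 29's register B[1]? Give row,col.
lane 29⇒29/4=7, 29 mod 4=1
i=1  r:2·1+1⇒3  c:7

3,7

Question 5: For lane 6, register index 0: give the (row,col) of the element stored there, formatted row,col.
L=6->gid=6>>2=1, tid=6&3=2
[0]->row 2·2+0=4  col gid=1

4,1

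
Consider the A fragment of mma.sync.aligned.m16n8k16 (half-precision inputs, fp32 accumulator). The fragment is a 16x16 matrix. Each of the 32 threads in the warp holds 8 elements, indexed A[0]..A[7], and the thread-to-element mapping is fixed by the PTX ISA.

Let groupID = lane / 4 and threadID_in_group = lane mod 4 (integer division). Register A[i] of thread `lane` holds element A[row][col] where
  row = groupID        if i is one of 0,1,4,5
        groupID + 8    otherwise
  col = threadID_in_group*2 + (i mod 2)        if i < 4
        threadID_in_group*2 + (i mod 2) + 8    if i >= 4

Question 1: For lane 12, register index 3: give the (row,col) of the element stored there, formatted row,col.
11,1

12: gid=3,tid=0
[3] (3+8,0*2+1+0) = (11,1)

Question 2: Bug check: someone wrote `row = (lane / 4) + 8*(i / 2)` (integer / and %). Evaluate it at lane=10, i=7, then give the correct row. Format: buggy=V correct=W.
`(lane / 4) + 8*(i / 2)`[10,7]⇒26
lane 10: gr=2 (10/4), th=2 (10%4)
i=7: r=2+8=10, c=2*2+1+8=13
row: 26 vs 10

buggy=26 correct=10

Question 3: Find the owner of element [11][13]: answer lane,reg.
14,7

r=11->g=3,rb=1  c=13->cb=1,t=2,b0=1
L=3*4+2=14  i=1*4+1*2+1=7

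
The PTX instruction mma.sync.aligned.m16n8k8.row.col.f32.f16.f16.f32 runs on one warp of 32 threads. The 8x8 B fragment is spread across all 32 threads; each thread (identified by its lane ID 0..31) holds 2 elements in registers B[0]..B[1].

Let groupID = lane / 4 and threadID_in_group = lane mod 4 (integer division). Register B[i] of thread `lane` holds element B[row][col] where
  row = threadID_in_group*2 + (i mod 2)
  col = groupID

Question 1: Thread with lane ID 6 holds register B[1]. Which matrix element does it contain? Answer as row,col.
5,1

lane 6: G=1 (6/4), T=2 (6%4)
i=1: r=2*2+1=5, c=G=1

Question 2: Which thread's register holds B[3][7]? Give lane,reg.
c=7⇒gr=7  r=3⇒th=1,odd=1
L=7*4+1=29  i=1=1

29,1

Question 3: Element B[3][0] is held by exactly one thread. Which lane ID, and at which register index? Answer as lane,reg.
1,1

c=0⇒gr=0  r=3⇒th=1,odd=1
L=0*4+1=1  i=1=1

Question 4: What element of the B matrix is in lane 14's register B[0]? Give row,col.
4,3

L=14->g=14>>2=3, t=14&3=2
[0]->row 2·2+0=4  col g=3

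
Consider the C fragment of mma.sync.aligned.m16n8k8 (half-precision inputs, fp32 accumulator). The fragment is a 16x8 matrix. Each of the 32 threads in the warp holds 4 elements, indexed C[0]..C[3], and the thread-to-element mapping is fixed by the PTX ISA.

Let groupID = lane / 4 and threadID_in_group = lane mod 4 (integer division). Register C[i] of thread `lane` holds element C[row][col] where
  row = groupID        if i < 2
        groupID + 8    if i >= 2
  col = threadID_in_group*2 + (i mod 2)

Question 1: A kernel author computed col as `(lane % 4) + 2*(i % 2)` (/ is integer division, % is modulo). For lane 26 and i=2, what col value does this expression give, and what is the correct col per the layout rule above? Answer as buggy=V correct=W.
`(lane % 4) + 2*(i % 2)`[26,2]→2
26: G=6,T=2
[2] (6+8,2*2+0) = (14,4)
col: 2 vs 4

buggy=2 correct=4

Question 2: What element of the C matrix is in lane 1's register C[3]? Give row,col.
L=1->gid=1>>2=0, tid=1&3=1
[3]->row 0+8=8  col 1·2+1=3

8,3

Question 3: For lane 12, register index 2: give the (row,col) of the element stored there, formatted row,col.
12: g=3,t=0
[2] (3+8,0*2+0) = (11,0)

11,0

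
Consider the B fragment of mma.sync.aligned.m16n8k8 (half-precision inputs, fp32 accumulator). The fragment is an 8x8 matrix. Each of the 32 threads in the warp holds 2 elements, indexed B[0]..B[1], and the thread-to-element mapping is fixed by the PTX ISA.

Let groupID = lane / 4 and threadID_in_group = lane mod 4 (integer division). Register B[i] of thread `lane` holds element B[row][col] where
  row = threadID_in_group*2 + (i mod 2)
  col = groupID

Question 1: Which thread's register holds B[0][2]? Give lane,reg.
8,0

c=2→G=2  r=0→T=0,p=0
L=2*4+0=8  i=0=0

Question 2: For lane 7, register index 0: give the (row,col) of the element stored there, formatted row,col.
lane 7: G=1 (7/4), T=3 (7%4)
i=0: r=3*2+0=6, c=G=1

6,1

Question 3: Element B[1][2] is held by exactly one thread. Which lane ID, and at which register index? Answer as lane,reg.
8,1

c:2=>grp=2  r:1=>tig=0,lo=1
L=2*4+0=8  i=1=1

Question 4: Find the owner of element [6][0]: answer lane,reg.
c=0⇒gr=0  r=6⇒th=3,odd=0
L=0*4+3=3  i=0=0

3,0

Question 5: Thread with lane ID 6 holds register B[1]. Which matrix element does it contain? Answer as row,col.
5,1

6: gid=1,tid=2
[1] (2*2+1,1) = (5,1)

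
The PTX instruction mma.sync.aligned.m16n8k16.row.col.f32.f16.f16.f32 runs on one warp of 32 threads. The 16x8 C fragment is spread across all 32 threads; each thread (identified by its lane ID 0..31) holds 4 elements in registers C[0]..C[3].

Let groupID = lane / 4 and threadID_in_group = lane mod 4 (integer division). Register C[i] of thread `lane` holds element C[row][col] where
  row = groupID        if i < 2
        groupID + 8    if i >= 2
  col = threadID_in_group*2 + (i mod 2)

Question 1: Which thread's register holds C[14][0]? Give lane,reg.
24,2

r:14=>grp=6,rB=1  c:0=>tig=0,lo=0
L=6*4+0=24  i=1*2+0=2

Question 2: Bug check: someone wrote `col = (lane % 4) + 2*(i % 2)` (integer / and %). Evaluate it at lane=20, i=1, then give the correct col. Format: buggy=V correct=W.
buggy=2 correct=1

`(lane % 4) + 2*(i % 2)`[20,1]→2
lane 20: G=5 (20/4), T=0 (20%4)
i=1: r=5+0=5, c=0*2+1=1
col: 2 vs 1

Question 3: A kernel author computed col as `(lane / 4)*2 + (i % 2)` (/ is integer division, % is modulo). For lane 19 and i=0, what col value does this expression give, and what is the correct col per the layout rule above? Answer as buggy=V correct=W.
buggy=8 correct=6

`(lane / 4)*2 + (i % 2)`[19,0]⇒8
19: gr=4,th=3
[0] (4+0,3*2+0) = (4,6)
col: 8 vs 6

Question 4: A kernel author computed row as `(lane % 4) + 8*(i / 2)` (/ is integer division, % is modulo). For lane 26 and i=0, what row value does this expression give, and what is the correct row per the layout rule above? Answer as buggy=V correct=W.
buggy=2 correct=6

`(lane % 4) + 8*(i / 2)`[26,0]=>2
26: grp=6,tig=2
[0] (6+0,2*2+0) = (6,4)
row: 2 vs 6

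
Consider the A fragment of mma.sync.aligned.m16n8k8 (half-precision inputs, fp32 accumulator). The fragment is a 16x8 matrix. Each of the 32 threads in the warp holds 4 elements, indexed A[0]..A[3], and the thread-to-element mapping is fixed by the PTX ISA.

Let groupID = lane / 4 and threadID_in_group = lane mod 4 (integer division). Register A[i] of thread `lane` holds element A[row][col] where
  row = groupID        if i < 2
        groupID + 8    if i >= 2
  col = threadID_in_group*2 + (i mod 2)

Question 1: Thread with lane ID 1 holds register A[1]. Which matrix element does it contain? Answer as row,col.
0,3

lane 1→1/4=0, 1 mod 4=1
i=1  r:0+0→0  c:2·1+1→3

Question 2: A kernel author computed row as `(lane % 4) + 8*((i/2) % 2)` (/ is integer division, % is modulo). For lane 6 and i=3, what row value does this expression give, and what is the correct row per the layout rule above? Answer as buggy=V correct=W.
buggy=10 correct=9

`(lane % 4) + 8*((i/2) % 2)`[6,3]->10
lane 6->6/4=1, 6 mod 4=2
i=3  r:1+8->9  c:2·2+1->5
row: 10 vs 9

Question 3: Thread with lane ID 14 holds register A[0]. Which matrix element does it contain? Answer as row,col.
3,4

lane 14=>14/4=3, 14 mod 4=2
i=0  r:3+0=>3  c:2·2+0=>4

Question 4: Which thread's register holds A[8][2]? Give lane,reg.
r=8→G=0,rhi=1  c=2→T=1,p=0
L=0*4+1=1  i=1*2+0=2

1,2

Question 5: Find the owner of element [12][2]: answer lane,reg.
r:12=>grp=4,rB=1  c:2=>tig=1,lo=0
L=4*4+1=17  i=1*2+0=2

17,2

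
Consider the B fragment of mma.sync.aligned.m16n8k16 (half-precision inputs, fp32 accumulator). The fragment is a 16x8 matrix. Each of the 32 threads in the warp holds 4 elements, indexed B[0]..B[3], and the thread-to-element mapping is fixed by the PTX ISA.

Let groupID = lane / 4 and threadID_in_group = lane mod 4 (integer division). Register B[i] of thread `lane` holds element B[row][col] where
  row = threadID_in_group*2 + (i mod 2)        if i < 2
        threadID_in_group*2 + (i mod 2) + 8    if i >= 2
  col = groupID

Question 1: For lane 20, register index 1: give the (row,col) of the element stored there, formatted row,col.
20: g=5,t=0
[1] (0*2+1+0,5) = (1,5)

1,5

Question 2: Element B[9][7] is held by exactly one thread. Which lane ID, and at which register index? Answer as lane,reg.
28,3

c=7⇒gr=7  r=9⇒Rb=1,th=0,odd=1
L=7*4+0=28  i=1*2+1=3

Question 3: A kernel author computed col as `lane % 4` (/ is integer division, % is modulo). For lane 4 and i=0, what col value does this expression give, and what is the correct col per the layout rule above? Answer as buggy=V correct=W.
buggy=0 correct=1

`lane % 4`[4,0]->0
lane 4: g=1 (4/4), t=0 (4%4)
i=0: r=0*2+0+0=0, c=g=1
col: 0 vs 1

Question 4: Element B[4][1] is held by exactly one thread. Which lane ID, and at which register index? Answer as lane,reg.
6,0

c:1=>grp=1  r:4=>rB=0,tig=2,lo=0
L=1*4+2=6  i=0*2+0=0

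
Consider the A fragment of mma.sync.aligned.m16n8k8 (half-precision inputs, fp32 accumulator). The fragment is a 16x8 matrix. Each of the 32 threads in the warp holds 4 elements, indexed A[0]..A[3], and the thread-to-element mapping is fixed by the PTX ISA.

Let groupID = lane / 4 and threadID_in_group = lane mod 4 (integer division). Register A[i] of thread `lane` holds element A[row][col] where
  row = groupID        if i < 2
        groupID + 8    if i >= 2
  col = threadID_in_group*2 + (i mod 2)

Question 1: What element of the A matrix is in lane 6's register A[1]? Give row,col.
1,5

6: G=1,T=2
[1] (1+0,2*2+1) = (1,5)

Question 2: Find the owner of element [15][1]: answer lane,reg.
r=15->g=7,rb=1  c=1->t=0,b0=1
L=7*4+0=28  i=1*2+1=3

28,3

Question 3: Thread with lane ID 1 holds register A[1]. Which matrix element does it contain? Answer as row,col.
0,3

1: grp=0,tig=1
[1] (0+0,1*2+1) = (0,3)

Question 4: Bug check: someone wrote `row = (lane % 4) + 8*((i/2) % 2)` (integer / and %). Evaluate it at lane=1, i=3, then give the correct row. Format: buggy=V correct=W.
buggy=9 correct=8

`(lane % 4) + 8*((i/2) % 2)`[1,3]⇒9
lane 1⇒1/4=0, 1 mod 4=1
i=3  r:0+8⇒8  c:2·1+1⇒3
row: 9 vs 8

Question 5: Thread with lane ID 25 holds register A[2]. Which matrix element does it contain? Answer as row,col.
lane 25: gr=6 (25/4), th=1 (25%4)
i=2: r=6+8=14, c=1*2+0=2

14,2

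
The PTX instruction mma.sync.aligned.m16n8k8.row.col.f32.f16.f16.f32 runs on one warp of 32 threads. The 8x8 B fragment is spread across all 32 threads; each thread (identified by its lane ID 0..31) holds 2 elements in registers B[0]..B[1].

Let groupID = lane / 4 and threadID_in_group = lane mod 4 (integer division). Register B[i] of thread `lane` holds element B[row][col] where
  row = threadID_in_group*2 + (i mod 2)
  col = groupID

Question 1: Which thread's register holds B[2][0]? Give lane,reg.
c=0→G=0  r=2→T=1,p=0
L=0*4+1=1  i=0=0

1,0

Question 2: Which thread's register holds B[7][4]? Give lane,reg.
19,1

c: 4->gid=4  r: 7->tid=3,i&1=1
L=4*4+3=19  i=1=1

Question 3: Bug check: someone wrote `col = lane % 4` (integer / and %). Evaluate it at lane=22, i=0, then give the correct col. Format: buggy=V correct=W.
buggy=2 correct=5

`lane % 4`[22,0]->2
lane 22: gid=5 (22/4), tid=2 (22%4)
i=0: r=2*2+0=4, c=gid=5
col: 2 vs 5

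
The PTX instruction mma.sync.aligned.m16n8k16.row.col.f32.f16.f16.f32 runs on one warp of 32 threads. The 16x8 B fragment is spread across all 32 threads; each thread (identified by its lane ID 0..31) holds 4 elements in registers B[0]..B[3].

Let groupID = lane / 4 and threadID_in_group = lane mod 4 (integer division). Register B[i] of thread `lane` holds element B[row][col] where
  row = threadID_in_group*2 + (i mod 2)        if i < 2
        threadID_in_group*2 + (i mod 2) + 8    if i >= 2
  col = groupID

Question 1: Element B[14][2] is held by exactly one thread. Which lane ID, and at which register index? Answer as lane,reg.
11,2

c:2=>grp=2  r:14=>rB=1,tig=3,lo=0
L=2*4+3=11  i=1*2+0=2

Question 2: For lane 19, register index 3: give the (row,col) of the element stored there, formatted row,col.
lane 19: gid=4 (19/4), tid=3 (19%4)
i=3: r=3*2+1+8=15, c=gid=4

15,4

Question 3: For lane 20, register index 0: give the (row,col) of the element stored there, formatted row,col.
0,5

L=20->g=20>>2=5, t=20&3=0
[0]->row 0·2+0+0=0  col g=5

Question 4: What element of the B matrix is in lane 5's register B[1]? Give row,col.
3,1

lane 5: gr=1 (5/4), th=1 (5%4)
i=1: r=1*2+1+0=3, c=gr=1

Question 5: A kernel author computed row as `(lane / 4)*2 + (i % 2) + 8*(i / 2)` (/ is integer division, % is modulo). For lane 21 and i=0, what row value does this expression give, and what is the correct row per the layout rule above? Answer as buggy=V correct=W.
`(lane / 4)*2 + (i % 2) + 8*(i / 2)`[21,0]⇒10
L=21⇒gr=21>>2=5, th=21&3=1
[0]⇒row 1·2+0+0=2  col gr=5
row: 10 vs 2

buggy=10 correct=2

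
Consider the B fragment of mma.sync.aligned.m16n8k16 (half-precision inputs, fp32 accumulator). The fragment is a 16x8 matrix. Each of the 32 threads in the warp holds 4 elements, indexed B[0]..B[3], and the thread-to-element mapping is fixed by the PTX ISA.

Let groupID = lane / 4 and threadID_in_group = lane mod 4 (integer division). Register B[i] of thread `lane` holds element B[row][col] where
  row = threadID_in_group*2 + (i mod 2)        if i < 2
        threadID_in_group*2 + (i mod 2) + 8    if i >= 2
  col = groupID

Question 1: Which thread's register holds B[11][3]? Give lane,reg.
c:3=>grp=3  r:11=>rB=1,tig=1,lo=1
L=3*4+1=13  i=1*2+1=3

13,3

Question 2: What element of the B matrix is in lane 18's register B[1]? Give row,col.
lane 18=>18/4=4, 18 mod 4=2
i=1  r:2·2+1+0=>5  c:4

5,4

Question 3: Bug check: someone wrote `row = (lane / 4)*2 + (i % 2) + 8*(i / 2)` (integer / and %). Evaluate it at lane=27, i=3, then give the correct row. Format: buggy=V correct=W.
buggy=21 correct=15

`(lane / 4)*2 + (i % 2) + 8*(i / 2)`[27,3]=>21
L=27=>grp=27>>2=6, tig=27&3=3
[3]=>row 3·2+1+8=15  col grp=6
row: 21 vs 15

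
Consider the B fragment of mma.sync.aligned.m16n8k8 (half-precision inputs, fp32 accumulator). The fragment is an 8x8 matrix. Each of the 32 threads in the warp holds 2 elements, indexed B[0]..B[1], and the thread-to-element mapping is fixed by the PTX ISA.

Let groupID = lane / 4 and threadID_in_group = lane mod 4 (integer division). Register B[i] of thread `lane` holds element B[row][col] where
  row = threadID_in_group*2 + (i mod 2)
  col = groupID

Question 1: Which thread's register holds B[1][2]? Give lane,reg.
8,1

c=2⇒gr=2  r=1⇒th=0,odd=1
L=2*4+0=8  i=1=1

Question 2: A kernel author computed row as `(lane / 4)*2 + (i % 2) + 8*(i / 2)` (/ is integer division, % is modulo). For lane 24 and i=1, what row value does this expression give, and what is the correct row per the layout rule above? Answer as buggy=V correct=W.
buggy=13 correct=1

`(lane / 4)*2 + (i % 2) + 8*(i / 2)`[24,1]->13
24: g=6,t=0
[1] (0*2+1,6) = (1,6)
row: 13 vs 1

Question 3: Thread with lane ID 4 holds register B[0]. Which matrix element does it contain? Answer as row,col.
0,1

4: gid=1,tid=0
[0] (0*2+0,1) = (0,1)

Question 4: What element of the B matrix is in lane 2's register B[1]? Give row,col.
lane 2->2/4=0, 2 mod 4=2
i=1  r:2·2+1->5  c:0

5,0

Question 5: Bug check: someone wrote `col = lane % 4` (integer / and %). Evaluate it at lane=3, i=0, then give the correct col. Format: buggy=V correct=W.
`lane % 4`[3,0]→3
L=3→G=3>>2=0, T=3&3=3
[0]→row 3·2+0=6  col G=0
col: 3 vs 0

buggy=3 correct=0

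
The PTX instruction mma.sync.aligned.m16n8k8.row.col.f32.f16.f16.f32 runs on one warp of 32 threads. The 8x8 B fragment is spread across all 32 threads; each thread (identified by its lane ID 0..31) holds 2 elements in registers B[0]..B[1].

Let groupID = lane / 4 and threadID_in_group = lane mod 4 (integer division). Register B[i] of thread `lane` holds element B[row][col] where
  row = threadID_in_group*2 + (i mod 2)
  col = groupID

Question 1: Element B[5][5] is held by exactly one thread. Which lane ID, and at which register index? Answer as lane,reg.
c=5⇒gr=5  r=5⇒th=2,odd=1
L=5*4+2=22  i=1=1

22,1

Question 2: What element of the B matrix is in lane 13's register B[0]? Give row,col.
lane 13: g=3 (13/4), t=1 (13%4)
i=0: r=1*2+0=2, c=g=3

2,3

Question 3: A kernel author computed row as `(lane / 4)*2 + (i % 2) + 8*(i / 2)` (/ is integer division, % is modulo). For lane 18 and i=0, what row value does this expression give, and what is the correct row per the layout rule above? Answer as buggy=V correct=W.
buggy=8 correct=4

`(lane / 4)*2 + (i % 2) + 8*(i / 2)`[18,0]→8
18: G=4,T=2
[0] (2*2+0,4) = (4,4)
row: 8 vs 4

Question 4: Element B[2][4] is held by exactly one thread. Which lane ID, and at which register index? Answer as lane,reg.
17,0

c=4→G=4  r=2→T=1,p=0
L=4*4+1=17  i=0=0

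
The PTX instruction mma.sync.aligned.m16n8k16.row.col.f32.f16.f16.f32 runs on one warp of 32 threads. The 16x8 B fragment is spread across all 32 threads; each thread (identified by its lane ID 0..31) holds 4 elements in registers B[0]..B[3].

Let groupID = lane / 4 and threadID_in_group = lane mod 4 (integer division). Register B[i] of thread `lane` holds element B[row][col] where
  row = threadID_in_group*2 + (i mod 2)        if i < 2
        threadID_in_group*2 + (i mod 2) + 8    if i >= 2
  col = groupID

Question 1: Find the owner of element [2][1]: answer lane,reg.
5,0

c=1→G=1  r=2→rhi=0,T=1,p=0
L=1*4+1=5  i=0*2+0=0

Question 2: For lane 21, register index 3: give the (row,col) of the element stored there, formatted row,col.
11,5

lane 21→21/4=5, 21 mod 4=1
i=3  r:2·1+1+8→11  c:5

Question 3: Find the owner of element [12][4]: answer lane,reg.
18,2

c:4=>grp=4  r:12=>rB=1,tig=2,lo=0
L=4*4+2=18  i=1*2+0=2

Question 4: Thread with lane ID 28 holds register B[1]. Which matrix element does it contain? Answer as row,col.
1,7

lane 28: G=7 (28/4), T=0 (28%4)
i=1: r=0*2+1+0=1, c=G=7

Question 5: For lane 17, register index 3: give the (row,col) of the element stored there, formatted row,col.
11,4

17: gr=4,th=1
[3] (1*2+1+8,4) = (11,4)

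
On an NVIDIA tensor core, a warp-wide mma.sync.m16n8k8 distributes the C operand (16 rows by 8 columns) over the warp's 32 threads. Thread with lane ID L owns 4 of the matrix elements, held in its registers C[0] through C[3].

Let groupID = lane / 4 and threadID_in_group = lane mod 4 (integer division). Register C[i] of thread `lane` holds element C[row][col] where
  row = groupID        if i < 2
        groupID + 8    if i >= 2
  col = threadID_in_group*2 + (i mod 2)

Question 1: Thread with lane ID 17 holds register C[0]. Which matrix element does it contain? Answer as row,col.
4,2

17: g=4,t=1
[0] (4+0,1*2+0) = (4,2)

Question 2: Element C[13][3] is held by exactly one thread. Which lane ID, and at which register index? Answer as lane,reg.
r:13=>grp=5,rB=1  c:3=>tig=1,lo=1
L=5*4+1=21  i=1*2+1=3

21,3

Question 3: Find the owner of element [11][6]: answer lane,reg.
15,2

r=11⇒gr=3,Rb=1  c=6⇒th=3,odd=0
L=3*4+3=15  i=1*2+0=2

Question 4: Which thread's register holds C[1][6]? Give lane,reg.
r: 1->gid=1,r8=0  c: 6->tid=3,i&1=0
L=1*4+3=7  i=0*2+0=0

7,0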